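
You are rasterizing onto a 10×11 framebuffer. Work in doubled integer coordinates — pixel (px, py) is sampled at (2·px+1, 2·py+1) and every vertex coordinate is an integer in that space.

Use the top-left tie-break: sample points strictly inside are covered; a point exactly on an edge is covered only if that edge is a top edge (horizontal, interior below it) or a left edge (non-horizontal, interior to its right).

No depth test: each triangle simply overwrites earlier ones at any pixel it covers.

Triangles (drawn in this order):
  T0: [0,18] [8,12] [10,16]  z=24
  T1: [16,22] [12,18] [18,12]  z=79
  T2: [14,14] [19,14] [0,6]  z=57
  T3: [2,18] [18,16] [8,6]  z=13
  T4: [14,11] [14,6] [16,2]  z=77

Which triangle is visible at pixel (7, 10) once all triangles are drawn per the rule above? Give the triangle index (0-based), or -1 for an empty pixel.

T0:
  2·area = 44
  edge (0, 18)→(8, 12): d=(8,-6) top-left  bias=+0
  edge (8, 12)→(10, 16): d=(2,4) right/bottom  bias=-1
  edge (10, 16)→(0, 18): d=(-10,2) right/bottom  bias=-1
    (3,6)@(7, 13): e=[2,6,36] → █
    (4,6)@(9, 13): e=[14,-2,32] → ·
    (2,7)@(5, 15): e=[6,18,20] → █
    (4,7)@(9, 15): e=[30,2,12] → █
    (5,7)@(11, 15): e=[42,-6,8] → ·
    (7,7)@(15, 15): e=[66,-22,0] → ·  [on edge]
    (1,8)@(3, 17): e=[10,30,4] → █
    (2,8)@(5, 17): e=[22,22,0] → ·  [on edge]
    (3,8)@(7, 17): e=[34,14,-4] → ·
    (4,8)@(9, 17): e=[46,6,-8] → ·
    (1,9)@(3, 19): e=[26,34,-16] → ·
  covered (5 px):
    · · · · · · · · · ·
    · · · · · · · · · ·
    · · · · · · · · · ·
    · · · · · · · · · ·
    · · · · · · · · · ·
    · · · · · · · · · ·
    · · · █ · · · · · ·
    · · █ █ █ · · · · ·
    · █ · · · · · · · ·
    · · · · · · · · · ·
    · · · · · · · · · ·
T1:
  2·area = 48
  edge (16, 22)→(12, 18): d=(-4,-4) top-left  bias=+0
  edge (12, 18)→(18, 12): d=(6,-6) top-left  bias=+0
  edge (18, 12)→(16, 22): d=(-2,10) right/bottom  bias=-1
    (0,3)@(1, 7): e=[0,-132,180] → ·  [on edge]
    (9,3)@(19, 7): e=[72,-24,0] → ·  [on edge]
    (1,4)@(3, 9): e=[0,-108,156] → ·  [on edge]
    (2,5)@(5, 11): e=[0,-84,132] → ·  [on edge]
    (9,5)@(19, 11): e=[56,0,-8] → ·  [on edge]
    (3,6)@(7, 13): e=[0,-60,108] → ·  [on edge]
    (8,6)@(17, 13): e=[40,0,8] → █  [on edge]
    (9,6)@(19, 13): e=[48,12,-12] → ·
    (4,7)@(9, 15): e=[0,-36,84] → ·  [on edge]
    (7,7)@(15, 15): e=[24,0,24] → █  [on edge]
    (9,7)@(19, 15): e=[40,24,-16] → ·
    (5,8)@(11, 17): e=[0,-12,60] → ·  [on edge]
    (6,8)@(13, 17): e=[8,0,40] → █  [on edge]
    (8,8)@(17, 17): e=[24,24,0] → ·  [on edge]
    (5,9)@(11, 19): e=[-8,0,56] → ·  [on edge]
    (6,9)@(13, 19): e=[0,12,36] → █  [on edge]
    (4,10)@(9, 21): e=[-24,0,72] → ·  [on edge]
    (7,10)@(15, 21): e=[0,36,12] → █  [on edge]
  covered (8 px):
    · · · · · · · · · ·
    · · · · · · · · · ·
    · · · · · · · · · ·
    · · · · · · · · · ·
    · · · · · · · · · ·
    · · · · · · · · · ·
    · · · · · · · · █ ·
    · · · · · · · █ █ ·
    · · · · · · █ █ · ·
    · · · · · · █ █ · ·
    · · · · · · · █ · ·
T2:
  2·area = 40  (B↔C swapped to make it positive)
  edge (14, 14)→(0, 6): d=(-14,-8) top-left  bias=+0
  edge (0, 6)→(19, 14): d=(19,8) right/bottom  bias=-1
  edge (19, 14)→(14, 14): d=(-5,0) right/bottom  bias=-1
    (3,4)@(7, 9): e=[14,1,25] → █
    (4,4)@(9, 9): e=[30,-15,25] → ·
    (3,5)@(7, 11): e=[-14,39,15] → ·
    (4,5)@(9, 11): e=[2,23,15] → █
    (5,5)@(11, 11): e=[18,7,15] → █
    (6,5)@(13, 11): e=[34,-9,15] → ·
    (4,6)@(9, 13): e=[-26,61,5] → ·
    (5,6)@(11, 13): e=[-10,45,5] → ·
    (6,6)@(13, 13): e=[6,29,5] → █
    (7,6)@(15, 13): e=[22,13,5] → █
    (8,6)@(17, 13): e=[38,-3,5] → ·
    (6,7)@(13, 15): e=[-22,67,-5] → ·
  covered (5 px):
    · · · · · · · · · ·
    · · · · · · · · · ·
    · · · · · · · · · ·
    · · · · · · · · · ·
    · · · █ · · · · · ·
    · · · · █ █ · · · ·
    · · · · · · █ █ · ·
    · · · · · · · · · ·
    · · · · · · · · · ·
    · · · · · · · · · ·
    · · · · · · · · · ·
T3:
  2·area = 180  (B↔C swapped to make it positive)
  edge (2, 18)→(8, 6): d=(6,-12) top-left  bias=+0
  edge (8, 6)→(18, 16): d=(10,10) right/bottom  bias=-1
  edge (18, 16)→(2, 18): d=(-16,2) right/bottom  bias=-1
    (1,0)@(3, 1): e=[-90,0,270] → ·  [on edge]
    (2,1)@(5, 3): e=[-54,0,234] → ·  [on edge]
    (3,2)@(7, 5): e=[-18,0,198] → ·  [on edge]
    (4,3)@(9, 7): e=[18,0,162] → ·  [on edge]
    (3,4)@(7, 9): e=[6,40,134] → █
    (4,4)@(9, 9): e=[30,20,130] → █
    (5,4)@(11, 9): e=[54,0,126] → ·  [on edge]
    (3,5)@(7, 11): e=[18,60,102] → █
    (5,5)@(11, 11): e=[66,20,94] → █
    (6,5)@(13, 11): e=[90,0,90] → ·  [on edge]
    (2,6)@(5, 13): e=[6,100,74] → █
    (6,6)@(13, 13): e=[102,20,58] → █
    (7,6)@(15, 13): e=[126,0,54] → ·  [on edge]
    (8,7)@(17, 15): e=[162,0,18] → ·  [on edge]
    (9,8)@(19, 17): e=[198,0,-18] → ·  [on edge]
  covered (20 px):
    · · · · · · · · · ·
    · · · · · · · · · ·
    · · · · · · · · · ·
    · · · · · · · · · ·
    · · · █ █ · · · · ·
    · · · █ █ █ · · · ·
    · · █ █ █ █ █ · · ·
    · · █ █ █ █ █ █ · ·
    · █ █ █ █ · · · · ·
    · · · · · · · · · ·
    · · · · · · · · · ·
T4:
  2·area = 10
  edge (14, 11)→(14, 6): d=(0,-5) top-left  bias=+0
  edge (14, 6)→(16, 2): d=(2,-4) top-left  bias=+0
  edge (16, 2)→(14, 11): d=(-2,9) right/bottom  bias=-1
    (7,2)@(15, 5): e=[5,2,3] → █
    (8,2)@(17, 5): e=[15,10,-15] → ·
    (7,3)@(15, 7): e=[5,6,-1] → ·
  covered (1 px):
    · · · · · · · · · ·
    · · · · · · · · · ·
    · · · · · · · █ · ·
    · · · · · · · · · ·
    · · · · · · · · · ·
    · · · · · · · · · ·
    · · · · · · · · · ·
    · · · · · · · · · ·
    · · · · · · · · · ·
    · · · · · · · · · ·
    · · · · · · · · · ·

Z-buffer (winner per pixel, '.' = empty):
  . . . . . . . . . .
  . . . . . . . . . .
  . . . . . . . 4 . .
  . . . . . . . . . .
  . . . 3 3 . . . . .
  . . . 3 3 3 . . . .
  . . 3 3 3 3 3 2 1 .
  . . 3 3 3 3 3 3 1 .
  . 3 3 3 3 . 1 1 . .
  . . . . . . 1 1 . .
  . . . . . . . 1 . .

Final: 1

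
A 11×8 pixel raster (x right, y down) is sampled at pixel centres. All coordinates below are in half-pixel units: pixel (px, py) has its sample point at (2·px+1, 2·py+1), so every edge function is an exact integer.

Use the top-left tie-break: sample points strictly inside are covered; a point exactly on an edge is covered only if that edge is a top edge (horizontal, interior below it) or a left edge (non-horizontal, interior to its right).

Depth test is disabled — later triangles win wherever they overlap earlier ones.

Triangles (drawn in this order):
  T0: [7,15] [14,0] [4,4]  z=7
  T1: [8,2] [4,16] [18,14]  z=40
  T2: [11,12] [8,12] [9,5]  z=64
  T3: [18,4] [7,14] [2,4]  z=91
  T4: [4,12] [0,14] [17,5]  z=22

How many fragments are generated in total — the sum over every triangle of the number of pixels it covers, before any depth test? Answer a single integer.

T0:
  2·area = 122  (B↔C swapped to make it positive)
  edge (7, 15)→(4, 4): d=(-3,-11) top-left  bias=+0
  edge (4, 4)→(14, 0): d=(10,-4) top-left  bias=+0
  edge (14, 0)→(7, 15): d=(-7,15) right/bottom  bias=-1
    (6,0)@(13, 1): e=[108,6,8] → X
    (7,0)@(15, 1): e=[130,14,-22] → .
    (3,1)@(7, 3): e=[36,2,84] → X
    (4,1)@(9, 3): e=[58,10,54] → X
    (5,1)@(11, 3): e=[80,18,24] → X
    (6,1)@(13, 3): e=[102,26,-6] → .
    (2,2)@(5, 5): e=[8,14,100] → X
    (6,2)@(13, 5): e=[96,46,-20] → .
    (2,3)@(5, 7): e=[2,34,86] → X
    (5,3)@(11, 7): e=[68,58,-4] → .
    (2,4)@(5, 9): e=[-4,54,72] → .
    (3,4)@(7, 9): e=[18,62,42] → X
    (3,7)@(7, 15): e=[0,122,0] → .  [on edge]
  covered (15 px):
    . . . . . . X . . . .
    . . . X X X . . . . .
    . . X X X X . . . . .
    . . X X X . . . . . .
    . . . X X . . . . . .
    . . . X . . . . . . .
    . . . X . . . . . . .
    . . . . . . . . . . .
T1:
  2·area = 188  (B↔C swapped to make it positive)
  edge (8, 2)→(18, 14): d=(10,12) right/bottom  bias=-1
  edge (18, 14)→(4, 16): d=(-14,2) right/bottom  bias=-1
  edge (4, 16)→(8, 2): d=(4,-14) top-left  bias=+0
    (4,2)@(9, 5): e=[18,144,26] → X
    (5,2)@(11, 5): e=[-6,140,54] → .
    (3,3)@(7, 7): e=[62,120,6] → X
    (5,3)@(11, 7): e=[14,112,62] → X
    (6,3)@(13, 7): e=[-10,108,90] → .
    (3,4)@(7, 9): e=[82,92,14] → X
    (6,4)@(13, 9): e=[10,80,98] → X
    (7,4)@(15, 9): e=[-14,76,126] → .
    (3,5)@(7, 11): e=[102,64,22] → X
    (7,5)@(15, 11): e=[6,48,134] → X
    (8,5)@(17, 11): e=[-18,44,162] → .
    (2,6)@(5, 13): e=[146,40,2] → X
    (5,7)@(11, 15): e=[94,0,94] → .  [on edge]
  covered (23 px):
    . . . . . . . . . . .
    . . . . . . . . . . .
    . . . . X . . . . . .
    . . . X X X . . . . .
    . . . X X X X . . . .
    . . . X X X X X . . .
    . . X X X X X X X . .
    . . X X X . . . . . .
T2:
  2·area = 21
  edge (11, 12)→(8, 12): d=(-3,0) right/bottom  bias=-1
  edge (8, 12)→(9, 5): d=(1,-7) top-left  bias=+0
  edge (9, 5)→(11, 12): d=(2,7) right/bottom  bias=-1
    (4,2)@(9, 5): e=[21,0,0] → .  [on edge]
    (4,3)@(9, 7): e=[15,2,4] → X
    (5,3)@(11, 7): e=[15,16,-10] → .
    (4,4)@(9, 9): e=[9,4,8] → X
    (5,4)@(11, 9): e=[9,18,-6] → .
    (4,5)@(9, 11): e=[3,6,12] → X
    (5,5)@(11, 11): e=[3,20,-2] → .
    (4,6)@(9, 13): e=[-3,8,16] → .
  covered (3 px):
    . . . . . . . . . . .
    . . . . . . . . . . .
    . . . . . . . . . . .
    . . . . X . . . . . .
    . . . . X . . . . . .
    . . . . X . . . . . .
    . . . . . . . . . . .
    . . . . . . . . . . .
T3:
  2·area = 160
  edge (18, 4)→(7, 14): d=(-11,10) right/bottom  bias=-1
  edge (7, 14)→(2, 4): d=(-5,-10) top-left  bias=+0
  edge (2, 4)→(18, 4): d=(16,0) top-left  bias=+0
    (1,2)@(3, 5): e=[139,5,16] → X
    (2,2)@(5, 5): e=[119,25,16] → X
    (3,2)@(7, 5): e=[99,45,16] → X
    (4,2)@(9, 5): e=[79,65,16] → X
    (5,2)@(11, 5): e=[59,85,16] → X
    (6,2)@(13, 5): e=[39,105,16] → X
    (7,2)@(15, 5): e=[19,125,16] → X
    (8,2)@(17, 5): e=[-1,145,16] → .
    (1,3)@(3, 7): e=[117,-5,48] → .
    (2,3)@(5, 7): e=[97,15,48] → X
    (7,3)@(15, 7): e=[-3,115,48] → .
    (2,4)@(5, 9): e=[75,5,80] → X
  covered (19 px):
    . . . . . . . . . . .
    . . . . . . . . . . .
    . X X X X X X X . . .
    . . X X X X X . . . .
    . . X X X X . . . . .
    . . . X X . . . . . .
    . . . X . . . . . . .
    . . . . . . . . . . .
T4:
  2·area = 2
  edge (4, 12)→(0, 14): d=(-4,2) right/bottom  bias=-1
  edge (0, 14)→(17, 5): d=(17,-9) top-left  bias=+0
  edge (17, 5)→(4, 12): d=(-13,7) right/bottom  bias=-1
    (8,2)@(17, 5): e=[2,0,0] → .  [on edge]
  covered (0 px):
    . . . . . . . . . . .
    . . . . . . . . . . .
    . . . . . . . . . . .
    . . . . . . . . . . .
    . . . . . . . . . . .
    . . . . . . . . . . .
    . . . . . . . . . . .
    . . . . . . . . . . .

Result: 60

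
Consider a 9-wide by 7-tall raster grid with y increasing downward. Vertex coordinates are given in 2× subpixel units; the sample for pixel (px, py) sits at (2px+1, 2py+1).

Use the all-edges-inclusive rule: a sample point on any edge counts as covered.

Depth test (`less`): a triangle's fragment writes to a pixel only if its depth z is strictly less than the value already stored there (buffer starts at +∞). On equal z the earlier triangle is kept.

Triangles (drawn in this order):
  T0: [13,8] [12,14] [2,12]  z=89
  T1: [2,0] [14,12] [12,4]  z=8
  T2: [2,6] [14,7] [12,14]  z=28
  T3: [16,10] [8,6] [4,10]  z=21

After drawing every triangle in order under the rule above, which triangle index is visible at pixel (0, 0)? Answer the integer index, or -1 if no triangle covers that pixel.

T0:
  2·area = 62
  edge (13, 8)→(12, 14): d=(-1,6) inclusive
  edge (12, 14)→(2, 12): d=(-10,-2) inclusive
  edge (2, 12)→(13, 8): d=(11,-4) inclusive
    (5,4)@(11, 9): e=[11,48,3] → █
    (6,4)@(13, 9): e=[-1,52,11] → ·
    (2,5)@(5, 11): e=[45,16,1] → █
    (3,5)@(7, 11): e=[33,20,9] → █
    (4,5)@(9, 11): e=[21,24,17] → █
    (6,5)@(13, 11): e=[-3,32,33] → ·
    (2,6)@(5, 13): e=[43,-4,23] → ·
    (3,6)@(7, 13): e=[31,0,31] → █  [on edge]
    (6,6)@(13, 13): e=[-5,12,55] → ·
  covered (8 px):
    · · · · · · · · ·
    · · · · · · · · ·
    · · · · · · · · ·
    · · · · · · · · ·
    · · · · · █ · · ·
    · · █ █ █ █ · · ·
    · · · █ █ █ · · ·
T1:
  2·area = 72  (B↔C swapped to make it positive)
  edge (2, 0)→(12, 4): d=(10,4) inclusive
  edge (12, 4)→(14, 12): d=(2,8) inclusive
  edge (14, 12)→(2, 0): d=(-12,-12) inclusive
    (1,0)@(3, 1): e=[6,66,0] → █  [on edge]
    (2,0)@(5, 1): e=[-2,50,24] → ·
    (1,1)@(3, 3): e=[26,70,-24] → ·
    (2,1)@(5, 3): e=[18,54,0] → █  [on edge]
    (3,1)@(7, 3): e=[10,38,24] → █
    (4,1)@(9, 3): e=[2,22,48] → █
    (5,1)@(11, 3): e=[-6,6,72] → ·
    (2,2)@(5, 5): e=[38,58,-24] → ·
    (3,2)@(7, 5): e=[30,42,0] → █  [on edge]
    (5,2)@(11, 5): e=[14,10,48] → █
    (6,2)@(13, 5): e=[6,-6,72] → ·
    (3,3)@(7, 7): e=[50,46,-24] → ·
    (4,3)@(9, 7): e=[42,30,0] → █  [on edge]
    (5,4)@(11, 9): e=[54,18,0] → █  [on edge]
    (6,5)@(13, 11): e=[66,6,0] → █  [on edge]
    (7,6)@(15, 13): e=[78,-6,0] → ·  [on edge]
  covered (12 px):
    · █ · · · · · · ·
    · · █ █ █ · · · ·
    · · · █ █ █ · · ·
    · · · · █ █ · · ·
    · · · · · █ █ · ·
    · · · · · · █ · ·
    · · · · · · · · ·
T2:
  2·area = 86
  edge (2, 6)→(14, 7): d=(12,1) inclusive
  edge (14, 7)→(12, 14): d=(-2,7) inclusive
  edge (12, 14)→(2, 6): d=(-10,-8) inclusive
    (2,3)@(5, 7): e=[9,63,14] → █
    (3,3)@(7, 7): e=[7,49,30] → █
    (4,3)@(9, 7): e=[5,35,46] → █
    (5,3)@(11, 7): e=[3,21,62] → █
    (6,3)@(13, 7): e=[1,7,78] → █
    (7,3)@(15, 7): e=[-1,-7,94] → ·
    (2,4)@(5, 9): e=[33,59,-6] → ·
    (3,4)@(7, 9): e=[31,45,10] → █
    (7,4)@(15, 9): e=[23,-11,74] → ·
    (3,5)@(7, 11): e=[55,41,-10] → ·
    (4,5)@(9, 11): e=[53,27,6] → █
    (6,5)@(13, 11): e=[49,-1,38] → ·
  covered (12 px):
    · · · · · · · · ·
    · · · · · · · · ·
    · · · · · · · · ·
    · · █ █ █ █ █ · ·
    · · · █ █ █ █ · ·
    · · · · █ █ · · ·
    · · · · · █ · · ·
T3:
  2·area = 48  (B↔C swapped to make it positive)
  edge (16, 10)→(4, 10): d=(-12,0) inclusive
  edge (4, 10)→(8, 6): d=(4,-4) inclusive
  edge (8, 6)→(16, 10): d=(8,4) inclusive
    (6,0)@(13, 1): e=[108,0,-60] → ·  [on edge]
    (5,1)@(11, 3): e=[84,0,-36] → ·  [on edge]
    (4,2)@(9, 5): e=[60,0,-12] → ·  [on edge]
    (3,3)@(7, 7): e=[36,0,12] → █  [on edge]
    (4,3)@(9, 7): e=[36,8,4] → █
    (5,3)@(11, 7): e=[36,16,-4] → ·
    (2,4)@(5, 9): e=[12,0,36] → █  [on edge]
    (5,4)@(11, 9): e=[12,24,12] → █
    (6,4)@(13, 9): e=[12,32,4] → █
    (7,4)@(15, 9): e=[12,40,-4] → ·
    (1,5)@(3, 11): e=[-12,0,60] → ·  [on edge]
    (2,5)@(5, 11): e=[-12,8,52] → ·
    (0,6)@(1, 13): e=[-36,0,84] → ·  [on edge]
  covered (7 px):
    · · · · · · · · ·
    · · · · · · · · ·
    · · · · · · · · ·
    · · · █ █ · · · ·
    · · █ █ █ █ █ · ·
    · · · · · · · · ·
    · · · · · · · · ·

Z-buffer (winner per pixel, '.' = empty):
  . 1 . . . . . . .
  . . 1 1 1 . . . .
  . . . 1 1 1 . . .
  . . 2 3 1 1 2 . .
  . . 3 3 3 1 1 . .
  . . 0 0 2 2 1 . .
  . . . 0 0 2 . . .

Final: -1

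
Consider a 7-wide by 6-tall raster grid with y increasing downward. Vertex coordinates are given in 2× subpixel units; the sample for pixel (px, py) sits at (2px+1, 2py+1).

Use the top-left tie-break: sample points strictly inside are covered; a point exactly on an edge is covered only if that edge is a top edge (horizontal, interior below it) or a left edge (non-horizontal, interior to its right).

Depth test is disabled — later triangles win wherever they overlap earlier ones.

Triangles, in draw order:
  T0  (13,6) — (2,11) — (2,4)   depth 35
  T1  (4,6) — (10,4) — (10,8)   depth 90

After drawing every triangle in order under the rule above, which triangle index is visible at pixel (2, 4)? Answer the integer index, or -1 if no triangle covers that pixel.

T0:
  2·area = 77
  edge (13, 6)→(2, 11): d=(-11,5) right/bottom  bias=-1
  edge (2, 11)→(2, 4): d=(0,-7) top-left  bias=+0
  edge (2, 4)→(13, 6): d=(11,2) right/bottom  bias=-1
    (1,2)@(3, 5): e=[61,7,9] → #
    (2,2)@(5, 5): e=[51,21,5] → #
    (3,2)@(7, 5): e=[41,35,1] → #
    (4,2)@(9, 5): e=[31,49,-3] → ·
    (1,3)@(3, 7): e=[39,7,31] → #
    (4,3)@(9, 7): e=[9,49,19] → #
    (5,3)@(11, 7): e=[-1,63,15] → ·
    (1,4)@(3, 9): e=[17,7,53] → #
    (3,4)@(7, 9): e=[-3,35,45] → ·
    (4,4)@(9, 9): e=[-13,49,41] → ·
    (1,5)@(3, 11): e=[-5,7,75] → ·
    (2,5)@(5, 11): e=[-15,21,71] → ·
  covered (9 px):
    · · · · · · ·
    · · · · · · ·
    · # # # · · ·
    · # # # # · ·
    · # # · · · ·
    · · · · · · ·
T1:
  2·area = 24
  edge (4, 6)→(10, 4): d=(6,-2) top-left  bias=+0
  edge (10, 4)→(10, 8): d=(0,4) right/bottom  bias=-1
  edge (10, 8)→(4, 6): d=(-6,-2) top-left  bias=+0
    (6,1)@(13, 3): e=[0,-12,36] → ·  [on edge]
    (0,2)@(1, 5): e=[-12,36,0] → ·  [on edge]
    (3,2)@(7, 5): e=[0,12,12] → #  [on edge]
    (4,2)@(9, 5): e=[4,4,16] → #
    (5,2)@(11, 5): e=[8,-4,20] → ·
    (0,3)@(1, 7): e=[0,36,-12] → ·  [on edge]
    (3,3)@(7, 7): e=[12,12,0] → #  [on edge]
    (5,3)@(11, 7): e=[20,-4,8] → ·
    (3,4)@(7, 9): e=[24,12,-12] → ·
    (4,4)@(9, 9): e=[28,4,-8] → ·
    (6,4)@(13, 9): e=[36,-12,0] → ·  [on edge]
  covered (4 px):
    · · · · · · ·
    · · · · · · ·
    · · · # # · ·
    · · · # # · ·
    · · · · · · ·
    · · · · · · ·

Z-buffer (winner per pixel, '.' = empty):
  . . . . . . .
  . . . . . . .
  . 0 0 1 1 . .
  . 0 0 1 1 . .
  . 0 0 . . . .
  . . . . . . .

Answer: 0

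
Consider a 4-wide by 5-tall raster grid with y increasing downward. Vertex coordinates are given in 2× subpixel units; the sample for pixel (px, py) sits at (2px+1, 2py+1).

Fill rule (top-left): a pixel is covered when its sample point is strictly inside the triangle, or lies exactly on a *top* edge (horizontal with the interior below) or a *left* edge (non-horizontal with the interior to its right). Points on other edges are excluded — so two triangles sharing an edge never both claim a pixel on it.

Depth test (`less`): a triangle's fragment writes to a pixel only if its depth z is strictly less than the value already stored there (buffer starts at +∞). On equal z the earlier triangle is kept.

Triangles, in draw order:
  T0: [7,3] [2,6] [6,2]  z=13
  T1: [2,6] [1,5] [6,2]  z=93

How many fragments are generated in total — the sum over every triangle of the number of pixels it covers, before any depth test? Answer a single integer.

T0:
  2·area = 8
  edge (7, 3)→(2, 6): d=(-5,3) right/bottom  bias=-1
  edge (2, 6)→(6, 2): d=(4,-4) top-left  bias=+0
  edge (6, 2)→(7, 3): d=(1,1) right/bottom  bias=-1
    (2,0)@(5, 1): e=[16,-8,0] → .  [on edge]
    (3,0)@(7, 1): e=[10,0,-2] → .  [on edge]
    (2,1)@(5, 3): e=[6,0,2] → X  [on edge]
    (3,1)@(7, 3): e=[0,8,0] → .  [on edge]
    (1,2)@(3, 5): e=[2,0,6] → X  [on edge]
    (2,2)@(5, 5): e=[-4,8,4] → .
    (0,3)@(1, 7): e=[-2,0,10] → .  [on edge]
    (1,3)@(3, 7): e=[-8,8,8] → .
  covered (2 px):
    . . . .
    . . X .
    . X . .
    . . . .
    . . . .
T1:
  2·area = 8
  edge (2, 6)→(1, 5): d=(-1,-1) top-left  bias=+0
  edge (1, 5)→(6, 2): d=(5,-3) top-left  bias=+0
  edge (6, 2)→(2, 6): d=(-4,4) right/bottom  bias=-1
    (3,0)@(7, 1): e=[10,-2,0] → .  [on edge]
    (2,1)@(5, 3): e=[6,2,0] → .  [on edge]
    (0,2)@(1, 5): e=[0,0,8] → X  [on edge]
    (1,2)@(3, 5): e=[2,6,0] → .  [on edge]
    (0,3)@(1, 7): e=[-2,10,0] → .  [on edge]
    (1,3)@(3, 7): e=[0,16,-8] → .  [on edge]
    (2,4)@(5, 9): e=[0,32,-24] → .  [on edge]
  covered (1 px):
    . . . .
    . . . .
    X . . .
    . . . .
    . . . .

Final: 3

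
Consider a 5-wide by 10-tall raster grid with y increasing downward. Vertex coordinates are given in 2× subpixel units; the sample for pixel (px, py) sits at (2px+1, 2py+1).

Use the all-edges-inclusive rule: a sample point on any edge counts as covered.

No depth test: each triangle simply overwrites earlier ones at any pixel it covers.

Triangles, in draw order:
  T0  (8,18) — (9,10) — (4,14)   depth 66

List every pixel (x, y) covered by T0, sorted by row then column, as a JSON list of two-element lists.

T0:
  2·area = 36  (B↔C swapped to make it positive)
  edge (8, 18)→(4, 14): d=(-4,-4) inclusive
  edge (4, 14)→(9, 10): d=(5,-4) inclusive
  edge (9, 10)→(8, 18): d=(-1,8) inclusive
    (0,5)@(1, 11): e=[0,-27,63] → ·  [on edge]
    (1,6)@(3, 13): e=[0,-9,45] → ·  [on edge]
    (3,6)@(7, 13): e=[16,7,13] → #
    (4,6)@(9, 13): e=[24,15,-3] → ·
    (2,7)@(5, 15): e=[0,9,27] → #  [on edge]
    (4,7)@(9, 15): e=[16,25,-5] → ·
    (2,8)@(5, 17): e=[-8,19,25] → ·
    (3,8)@(7, 17): e=[0,27,9] → #  [on edge]
    (4,8)@(9, 17): e=[8,35,-7] → ·
    (3,9)@(7, 19): e=[-8,37,7] → ·
    (4,9)@(9, 19): e=[0,45,-9] → ·  [on edge]
  covered (4 px):
    · · · · ·
    · · · · ·
    · · · · ·
    · · · · ·
    · · · · ·
    · · · · ·
    · · · # ·
    · · # # ·
    · · · # ·
    · · · · ·

Answer: [[3,6],[2,7],[3,7],[3,8]]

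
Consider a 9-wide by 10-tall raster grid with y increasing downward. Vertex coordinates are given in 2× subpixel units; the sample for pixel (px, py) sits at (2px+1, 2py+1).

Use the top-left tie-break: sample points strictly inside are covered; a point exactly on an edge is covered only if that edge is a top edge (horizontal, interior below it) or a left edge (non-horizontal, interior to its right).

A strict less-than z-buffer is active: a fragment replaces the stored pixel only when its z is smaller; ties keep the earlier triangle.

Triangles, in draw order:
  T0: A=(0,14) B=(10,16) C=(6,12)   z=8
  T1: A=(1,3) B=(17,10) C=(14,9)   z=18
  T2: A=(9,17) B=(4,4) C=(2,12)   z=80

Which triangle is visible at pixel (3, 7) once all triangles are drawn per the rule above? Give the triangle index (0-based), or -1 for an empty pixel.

T0:
  2·area = 32  (B↔C swapped to make it positive)
  edge (0, 14)→(6, 12): d=(6,-2) top-left  bias=+0
  edge (6, 12)→(10, 16): d=(4,4) right/bottom  bias=-1
  edge (10, 16)→(0, 14): d=(-10,-2) top-left  bias=+0
    (0,3)@(1, 7): e=[-40,0,72] → ·  [on edge]
    (1,4)@(3, 9): e=[-24,0,56] → ·  [on edge]
    (7,4)@(15, 9): e=[0,-48,80] → ·  [on edge]
    (2,5)@(5, 11): e=[-8,0,40] → ·  [on edge]
    (4,5)@(9, 11): e=[0,-16,48] → ·  [on edge]
    (1,6)@(3, 13): e=[0,16,16] → █  [on edge]
    (2,6)@(5, 13): e=[4,8,20] → █
    (3,6)@(7, 13): e=[8,0,24] → ·  [on edge]
    (1,7)@(3, 15): e=[12,24,-4] → ·
    (2,7)@(5, 15): e=[16,16,0] → █  [on edge]
    (3,7)@(7, 15): e=[20,8,4] → █
    (4,7)@(9, 15): e=[24,0,8] → ·  [on edge]
    (5,8)@(11, 17): e=[40,0,-8] → ·  [on edge]
    (7,8)@(15, 17): e=[48,-16,0] → ·  [on edge]
    (6,9)@(13, 19): e=[56,0,-24] → ·  [on edge]
  covered (4 px):
    · · · · · · · · ·
    · · · · · · · · ·
    · · · · · · · · ·
    · · · · · · · · ·
    · · · · · · · · ·
    · · · · · · · · ·
    · █ █ · · · · · ·
    · · █ █ · · · · ·
    · · · · · · · · ·
    · · · · · · · · ·
T1:
  2·area = 5
  edge (1, 3)→(17, 10): d=(16,7) right/bottom  bias=-1
  edge (17, 10)→(14, 9): d=(-3,-1) top-left  bias=+0
  edge (14, 9)→(1, 3): d=(-13,-6) top-left  bias=+0
    (0,1)@(1, 3): e=[0,5,0] → ·  [on edge]
  covered (0 px):
    · · · · · · · · ·
    · · · · · · · · ·
    · · · · · · · · ·
    · · · · · · · · ·
    · · · · · · · · ·
    · · · · · · · · ·
    · · · · · · · · ·
    · · · · · · · · ·
    · · · · · · · · ·
    · · · · · · · · ·
T2:
  2·area = 66  (B↔C swapped to make it positive)
  edge (9, 17)→(2, 12): d=(-7,-5) top-left  bias=+0
  edge (2, 12)→(4, 4): d=(2,-8) top-left  bias=+0
  edge (4, 4)→(9, 17): d=(5,13) right/bottom  bias=-1
    (2,3)@(5, 7): e=[50,14,2] → █
    (3,3)@(7, 7): e=[60,30,-24] → ·
    (1,4)@(3, 9): e=[26,2,38] → █
    (3,4)@(7, 9): e=[46,34,-14] → ·
    (1,5)@(3, 11): e=[12,6,48] → █
    (3,5)@(7, 11): e=[32,38,-4] → ·
    (1,6)@(3, 13): e=[-2,10,58] → ·
    (2,6)@(5, 13): e=[8,26,32] → █
    (3,6)@(7, 13): e=[18,42,6] → █
    (4,6)@(9, 13): e=[28,58,-20] → ·
    (2,7)@(5, 15): e=[-6,30,42] → ·
    (3,7)@(7, 15): e=[4,46,16] → █
    (4,8)@(9, 17): e=[0,66,0] → ·  [on edge]
  covered (8 px):
    · · · · · · · · ·
    · · · · · · · · ·
    · · · · · · · · ·
    · · █ · · · · · ·
    · █ █ · · · · · ·
    · █ █ · · · · · ·
    · · █ █ · · · · ·
    · · · █ · · · · ·
    · · · · · · · · ·
    · · · · · · · · ·

Z-buffer (winner per pixel, '.' = empty):
  . . . . . . . . .
  . . . . . . . . .
  . . . . . . . . .
  . . 2 . . . . . .
  . 2 2 . . . . . .
  . 2 2 . . . . . .
  . 0 0 2 . . . . .
  . . 0 0 . . . . .
  . . . . . . . . .
  . . . . . . . . .

Answer: 0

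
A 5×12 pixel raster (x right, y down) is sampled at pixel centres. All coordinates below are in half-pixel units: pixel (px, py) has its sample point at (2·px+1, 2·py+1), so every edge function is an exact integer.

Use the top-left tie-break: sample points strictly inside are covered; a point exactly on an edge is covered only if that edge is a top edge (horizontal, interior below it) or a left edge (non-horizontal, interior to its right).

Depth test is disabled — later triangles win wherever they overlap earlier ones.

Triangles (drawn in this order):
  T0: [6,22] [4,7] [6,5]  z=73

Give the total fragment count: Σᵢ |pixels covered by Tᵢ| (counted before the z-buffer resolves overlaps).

T0:
  2·area = 34
  edge (6, 22)→(4, 7): d=(-2,-15) top-left  bias=+0
  edge (4, 7)→(6, 5): d=(2,-2) top-left  bias=+0
  edge (6, 5)→(6, 22): d=(0,17) right/bottom  bias=-1
    (2,3)@(5, 7): e=[15,2,17] → #
    (3,3)@(7, 7): e=[45,6,-17] → ·
    (2,4)@(5, 9): e=[11,6,17] → #
    (3,4)@(7, 9): e=[41,10,-17] → ·
    (2,5)@(5, 11): e=[7,10,17] → #
    (3,5)@(7, 11): e=[37,14,-17] → ·
    (2,6)@(5, 13): e=[3,14,17] → #
    (3,6)@(7, 13): e=[33,18,-17] → ·
    (2,7)@(5, 15): e=[-1,18,17] → ·
  covered (4 px):
    · · · · ·
    · · · · ·
    · · · · ·
    · · # · ·
    · · # · ·
    · · # · ·
    · · # · ·
    · · · · ·
    · · · · ·
    · · · · ·
    · · · · ·
    · · · · ·

Final: 4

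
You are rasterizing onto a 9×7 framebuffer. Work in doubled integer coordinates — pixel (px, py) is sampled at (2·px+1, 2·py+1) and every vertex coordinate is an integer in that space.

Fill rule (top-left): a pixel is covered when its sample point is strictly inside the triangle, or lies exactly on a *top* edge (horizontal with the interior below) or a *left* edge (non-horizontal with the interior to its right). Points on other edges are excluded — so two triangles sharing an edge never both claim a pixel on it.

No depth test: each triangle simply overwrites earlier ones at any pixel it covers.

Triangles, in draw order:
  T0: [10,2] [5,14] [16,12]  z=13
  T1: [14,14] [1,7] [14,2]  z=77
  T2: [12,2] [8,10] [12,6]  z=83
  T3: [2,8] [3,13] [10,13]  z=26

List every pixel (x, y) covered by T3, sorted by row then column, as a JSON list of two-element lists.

T0:
  2·area = 122  (B↔C swapped to make it positive)
  edge (10, 2)→(16, 12): d=(6,10) right/bottom  bias=-1
  edge (16, 12)→(5, 14): d=(-11,2) right/bottom  bias=-1
  edge (5, 14)→(10, 2): d=(5,-12) top-left  bias=+0
    (4,2)@(9, 5): e=[28,91,3] → X
    (5,2)@(11, 5): e=[8,87,27] → X
    (6,2)@(13, 5): e=[-12,83,51] → .
    (4,3)@(9, 7): e=[40,69,13] → X
    (6,3)@(13, 7): e=[0,61,61] → .  [on edge]
    (4,4)@(9, 9): e=[52,47,23] → X
    (6,4)@(13, 9): e=[12,39,71] → X
    (7,4)@(15, 9): e=[-8,35,95] → .
    (3,5)@(7, 11): e=[84,29,9] → X
    (7,5)@(15, 11): e=[4,13,105] → X
    (8,5)@(17, 11): e=[-16,9,129] → .
    (3,6)@(7, 13): e=[96,7,19] → X
  covered (14 px):
    . . . . . . . . .
    . . . . . . . . .
    . . . . X X . . .
    . . . . X X . . .
    . . . . X X X . .
    . . . X X X X X .
    . . . X X . . . .
T1:
  2·area = 156
  edge (14, 14)→(1, 7): d=(-13,-7) top-left  bias=+0
  edge (1, 7)→(14, 2): d=(13,-5) top-left  bias=+0
  edge (14, 2)→(14, 14): d=(0,12) right/bottom  bias=-1
    (6,1)@(13, 3): e=[136,8,12] → X
    (7,1)@(15, 3): e=[150,18,-12] → .
    (3,2)@(7, 5): e=[68,4,84] → X
    (4,2)@(9, 5): e=[82,14,60] → X
    (5,2)@(11, 5): e=[96,24,36] → X
    (7,2)@(15, 5): e=[124,44,-12] → .
    (0,3)@(1, 7): e=[0,0,156] → X  [on edge]
    (1,3)@(3, 7): e=[14,10,132] → X
    (2,3)@(5, 7): e=[28,20,108] → X
    (7,3)@(15, 7): e=[98,70,-12] → .
    (0,4)@(1, 9): e=[-26,26,156] → .
    (1,4)@(3, 9): e=[-12,36,132] → .
  covered (21 px):
    . . . . . . . . .
    . . . . . . X . .
    . . . X X X X . .
    X X X X X X X . .
    . . X X X X X . .
    . . . . X X X . .
    . . . . . . X . .
T2:
  2·area = 16  (B↔C swapped to make it positive)
  edge (12, 2)→(12, 6): d=(0,4) right/bottom  bias=-1
  edge (12, 6)→(8, 10): d=(-4,4) right/bottom  bias=-1
  edge (8, 10)→(12, 2): d=(4,-8) top-left  bias=+0
    (8,0)@(17, 1): e=[-20,0,36] → .  [on edge]
    (7,1)@(15, 3): e=[-12,0,28] → .  [on edge]
    (5,2)@(11, 5): e=[4,8,4] → X
    (6,2)@(13, 5): e=[-4,0,20] → .  [on edge]
    (5,3)@(11, 7): e=[4,0,12] → .  [on edge]
    (4,4)@(9, 9): e=[12,0,4] → .  [on edge]
    (3,5)@(7, 11): e=[20,0,-4] → .  [on edge]
    (2,6)@(5, 13): e=[28,0,-12] → .  [on edge]
  covered (1 px):
    . . . . . . . . .
    . . . . . . . . .
    . . . . . X . . .
    . . . . . . . . .
    . . . . . . . . .
    . . . . . . . . .
    . . . . . . . . .
T3:
  2·area = 35  (B↔C swapped to make it positive)
  edge (2, 8)→(10, 13): d=(8,5) right/bottom  bias=-1
  edge (10, 13)→(3, 13): d=(-7,0) right/bottom  bias=-1
  edge (3, 13)→(2, 8): d=(-1,-5) top-left  bias=+0
    (0,1)@(1, 3): e=[-35,70,0] → .  [on edge]
    (1,4)@(3, 9): e=[3,28,4] → X
    (2,4)@(5, 9): e=[-7,28,14] → .
    (1,5)@(3, 11): e=[19,14,2] → X
    (2,5)@(5, 11): e=[9,14,12] → X
    (3,5)@(7, 11): e=[-1,14,22] → .
    (0,6)@(1, 13): e=[45,0,-10] → .  [on edge]
    (1,6)@(3, 13): e=[35,0,0] → .  [on edge]
    (2,6)@(5, 13): e=[25,0,10] → .  [on edge]
    (3,6)@(7, 13): e=[15,0,20] → .  [on edge]
    (4,6)@(9, 13): e=[5,0,30] → .  [on edge]
    (5,6)@(11, 13): e=[-5,0,40] → .  [on edge]
    (6,6)@(13, 13): e=[-15,0,50] → .  [on edge]
    (7,6)@(15, 13): e=[-25,0,60] → .  [on edge]
    (8,6)@(17, 13): e=[-35,0,70] → .  [on edge]
  covered (3 px):
    . . . . . . . . .
    . . . . . . . . .
    . . . . . . . . .
    . . . . . . . . .
    . X . . . . . . .
    . X X . . . . . .
    . . . . . . . . .

Final: [[1,4],[1,5],[2,5]]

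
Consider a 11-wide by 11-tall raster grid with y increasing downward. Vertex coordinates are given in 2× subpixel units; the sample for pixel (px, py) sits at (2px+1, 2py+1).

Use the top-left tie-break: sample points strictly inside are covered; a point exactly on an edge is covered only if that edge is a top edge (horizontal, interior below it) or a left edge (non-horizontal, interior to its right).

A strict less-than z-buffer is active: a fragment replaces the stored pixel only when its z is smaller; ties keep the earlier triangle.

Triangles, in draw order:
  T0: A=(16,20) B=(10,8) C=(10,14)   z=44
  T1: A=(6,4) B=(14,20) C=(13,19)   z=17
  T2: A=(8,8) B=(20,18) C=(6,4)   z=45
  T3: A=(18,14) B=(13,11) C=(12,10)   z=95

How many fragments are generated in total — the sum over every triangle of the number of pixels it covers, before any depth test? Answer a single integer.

T0:
  2·area = 36  (B↔C swapped to make it positive)
  edge (16, 20)→(10, 14): d=(-6,-6) top-left  bias=+0
  edge (10, 14)→(10, 8): d=(0,-6) top-left  bias=+0
  edge (10, 8)→(16, 20): d=(6,12) right/bottom  bias=-1
    (0,2)@(1, 5): e=[0,-54,90] → ·  [on edge]
    (1,3)@(3, 7): e=[0,-42,78] → ·  [on edge]
    (2,4)@(5, 9): e=[0,-30,66] → ·  [on edge]
    (3,5)@(7, 11): e=[0,-18,54] → ·  [on edge]
    (5,5)@(11, 11): e=[24,6,6] → #
    (6,5)@(13, 11): e=[36,18,-18] → ·
    (4,6)@(9, 13): e=[0,-6,42] → ·  [on edge]
    (5,6)@(11, 13): e=[12,6,18] → #
    (6,6)@(13, 13): e=[24,18,-6] → ·
    (5,7)@(11, 15): e=[0,6,30] → #  [on edge]
    (6,7)@(13, 15): e=[12,18,6] → #
    (7,7)@(15, 15): e=[24,30,-18] → ·
    (6,8)@(13, 17): e=[0,18,18] → #  [on edge]
    (7,9)@(15, 19): e=[0,30,6] → #  [on edge]
    (8,10)@(17, 21): e=[0,42,-6] → ·  [on edge]
  covered (6 px):
    · · · · · · · · · · ·
    · · · · · · · · · · ·
    · · · · · · · · · · ·
    · · · · · · · · · · ·
    · · · · · · · · · · ·
    · · · · · # · · · · ·
    · · · · · # · · · · ·
    · · · · · # # · · · ·
    · · · · · · # · · · ·
    · · · · · · · # · · ·
    · · · · · · · · · · ·
T1:
  2·area = 8
  edge (6, 4)→(14, 20): d=(8,16) right/bottom  bias=-1
  edge (14, 20)→(13, 19): d=(-1,-1) top-left  bias=+0
  edge (13, 19)→(6, 4): d=(-7,-15) top-left  bias=+0
    (0,3)@(1, 7): e=[104,0,-96] → ·  [on edge]
    (1,4)@(3, 9): e=[88,0,-80] → ·  [on edge]
    (2,5)@(5, 11): e=[72,0,-64] → ·  [on edge]
    (3,6)@(7, 13): e=[56,0,-48] → ·  [on edge]
    (4,7)@(9, 15): e=[40,0,-32] → ·  [on edge]
    (5,8)@(11, 17): e=[24,0,-16] → ·  [on edge]
    (6,9)@(13, 19): e=[8,0,0] → #  [on edge]
    (7,9)@(15, 19): e=[-24,2,30] → ·
    (6,10)@(13, 21): e=[24,-2,-14] → ·
    (7,10)@(15, 21): e=[-8,0,16] → ·  [on edge]
  covered (1 px):
    · · · · · · · · · · ·
    · · · · · · · · · · ·
    · · · · · · · · · · ·
    · · · · · · · · · · ·
    · · · · · · · · · · ·
    · · · · · · · · · · ·
    · · · · · · · · · · ·
    · · · · · · · · · · ·
    · · · · · · · · · · ·
    · · · · · · # · · · ·
    · · · · · · · · · · ·
T2:
  2·area = 28  (B↔C swapped to make it positive)
  edge (8, 8)→(6, 4): d=(-2,-4) top-left  bias=+0
  edge (6, 4)→(20, 18): d=(14,14) right/bottom  bias=-1
  edge (20, 18)→(8, 8): d=(-12,-10) top-left  bias=+0
    (1,0)@(3, 1): e=[-6,0,34] → ·  [on edge]
    (2,1)@(5, 3): e=[-2,0,30] → ·  [on edge]
    (3,2)@(7, 5): e=[2,0,26] → ·  [on edge]
    (4,3)@(9, 7): e=[6,0,22] → ·  [on edge]
    (5,4)@(11, 9): e=[10,0,18] → ·  [on edge]
    (6,5)@(13, 11): e=[14,0,14] → ·  [on edge]
    (7,6)@(15, 13): e=[18,0,10] → ·  [on edge]
    (8,7)@(17, 15): e=[22,0,6] → ·  [on edge]
    (9,8)@(19, 17): e=[26,0,2] → ·  [on edge]
    (10,9)@(21, 19): e=[30,0,-2] → ·  [on edge]
  covered (0 px):
    · · · · · · · · · · ·
    · · · · · · · · · · ·
    · · · · · · · · · · ·
    · · · · · · · · · · ·
    · · · · · · · · · · ·
    · · · · · · · · · · ·
    · · · · · · · · · · ·
    · · · · · · · · · · ·
    · · · · · · · · · · ·
    · · · · · · · · · · ·
    · · · · · · · · · · ·
T3:
  2·area = 2
  edge (18, 14)→(13, 11): d=(-5,-3) top-left  bias=+0
  edge (13, 11)→(12, 10): d=(-1,-1) top-left  bias=+0
  edge (12, 10)→(18, 14): d=(6,4) right/bottom  bias=-1
    (1,0)@(3, 1): e=[20,0,-18] → ·  [on edge]
    (2,1)@(5, 3): e=[16,0,-14] → ·  [on edge]
    (1,2)@(3, 5): e=[0,-4,6] → ·  [on edge]
    (3,2)@(7, 5): e=[12,0,-10] → ·  [on edge]
    (4,3)@(9, 7): e=[8,0,-6] → ·  [on edge]
    (5,4)@(11, 9): e=[4,0,-2] → ·  [on edge]
    (6,5)@(13, 11): e=[0,0,2] → #  [on edge]
    (7,5)@(15, 11): e=[6,2,-6] → ·
    (6,6)@(13, 13): e=[-10,-2,14] → ·
    (7,6)@(15, 13): e=[-4,0,6] → ·  [on edge]
    (8,7)@(17, 15): e=[-8,0,10] → ·  [on edge]
    (9,8)@(19, 17): e=[-12,0,14] → ·  [on edge]
    (10,9)@(21, 19): e=[-16,0,18] → ·  [on edge]
  covered (1 px):
    · · · · · · · · · · ·
    · · · · · · · · · · ·
    · · · · · · · · · · ·
    · · · · · · · · · · ·
    · · · · · · · · · · ·
    · · · · · · # · · · ·
    · · · · · · · · · · ·
    · · · · · · · · · · ·
    · · · · · · · · · · ·
    · · · · · · · · · · ·
    · · · · · · · · · · ·

Final: 8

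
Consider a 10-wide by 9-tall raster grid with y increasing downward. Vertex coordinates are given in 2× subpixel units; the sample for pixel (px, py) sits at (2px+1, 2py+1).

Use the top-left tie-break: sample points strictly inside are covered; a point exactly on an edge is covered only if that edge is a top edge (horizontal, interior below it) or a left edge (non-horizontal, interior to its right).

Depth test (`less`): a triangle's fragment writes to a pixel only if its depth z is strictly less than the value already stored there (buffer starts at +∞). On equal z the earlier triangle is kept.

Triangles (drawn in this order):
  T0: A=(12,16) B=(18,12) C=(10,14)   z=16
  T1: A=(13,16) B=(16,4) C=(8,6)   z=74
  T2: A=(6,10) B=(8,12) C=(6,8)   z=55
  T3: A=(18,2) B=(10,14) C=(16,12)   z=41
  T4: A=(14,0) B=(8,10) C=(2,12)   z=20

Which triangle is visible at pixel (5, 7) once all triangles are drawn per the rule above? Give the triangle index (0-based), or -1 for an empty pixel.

T0:
  2·area = 20  (B↔C swapped to make it positive)
  edge (12, 16)→(10, 14): d=(-2,-2) top-left  bias=+0
  edge (10, 14)→(18, 12): d=(8,-2) top-left  bias=+0
  edge (18, 12)→(12, 16): d=(-6,4) right/bottom  bias=-1
    (0,2)@(1, 5): e=[0,-90,110] → ·  [on edge]
    (1,3)@(3, 7): e=[0,-70,90] → ·  [on edge]
    (2,4)@(5, 9): e=[0,-50,70] → ·  [on edge]
    (3,5)@(7, 11): e=[0,-30,50] → ·  [on edge]
    (4,6)@(9, 13): e=[0,-10,30] → ·  [on edge]
    (7,6)@(15, 13): e=[12,2,6] → █
    (8,6)@(17, 13): e=[16,6,-2] → ·
    (5,7)@(11, 15): e=[0,10,10] → █  [on edge]
    (6,7)@(13, 15): e=[4,14,2] → █
    (7,7)@(15, 15): e=[8,18,-6] → ·
    (5,8)@(11, 17): e=[-4,26,-2] → ·
    (6,8)@(13, 17): e=[0,30,-10] → ·  [on edge]
  covered (3 px):
    · · · · · · · · · ·
    · · · · · · · · · ·
    · · · · · · · · · ·
    · · · · · · · · · ·
    · · · · · · · · · ·
    · · · · · · · · · ·
    · · · · · · · █ · ·
    · · · · · █ █ · · ·
    · · · · · · · · · ·
T1:
  2·area = 90  (B↔C swapped to make it positive)
  edge (13, 16)→(8, 6): d=(-5,-10) top-left  bias=+0
  edge (8, 6)→(16, 4): d=(8,-2) top-left  bias=+0
  edge (16, 4)→(13, 16): d=(-3,12) right/bottom  bias=-1
    (6,2)@(13, 5): e=[55,2,33] → █
    (7,2)@(15, 5): e=[75,6,9] → █
    (8,2)@(17, 5): e=[95,10,-15] → ·
    (4,3)@(9, 7): e=[5,10,75] → █
    (5,3)@(11, 7): e=[25,14,51] → █
    (8,3)@(17, 7): e=[85,26,-21] → ·
    (4,4)@(9, 9): e=[-5,26,69] → ·
    (5,4)@(11, 9): e=[15,30,45] → █
    (7,4)@(15, 9): e=[55,38,-3] → ·
    (5,5)@(11, 11): e=[5,46,39] → █
    (7,5)@(15, 11): e=[45,54,-9] → ·
    (5,6)@(11, 13): e=[-5,62,33] → ·
  covered (12 px):
    · · · · · · · · · ·
    · · · · · · · · · ·
    · · · · · · █ █ · ·
    · · · · █ █ █ █ · ·
    · · · · · █ █ · · ·
    · · · · · █ █ · · ·
    · · · · · · █ · · ·
    · · · · · · █ · · ·
    · · · · · · · · · ·
T2:
  2·area = 4  (B↔C swapped to make it positive)
  edge (6, 10)→(6, 8): d=(0,-2) top-left  bias=+0
  edge (6, 8)→(8, 12): d=(2,4) right/bottom  bias=-1
  edge (8, 12)→(6, 10): d=(-2,-2) top-left  bias=+0
    (0,2)@(1, 5): e=[-10,14,0] → ·  [on edge]
    (1,3)@(3, 7): e=[-6,10,0] → ·  [on edge]
    (2,4)@(5, 9): e=[-2,6,0] → ·  [on edge]
    (3,5)@(7, 11): e=[2,2,0] → █  [on edge]
    (4,5)@(9, 11): e=[6,-6,4] → ·
    (3,6)@(7, 13): e=[2,6,-4] → ·
    (4,6)@(9, 13): e=[6,-2,0] → ·  [on edge]
    (5,7)@(11, 15): e=[10,-6,0] → ·  [on edge]
    (6,8)@(13, 17): e=[14,-10,0] → ·  [on edge]
  covered (1 px):
    · · · · · · · · · ·
    · · · · · · · · · ·
    · · · · · · · · · ·
    · · · · · · · · · ·
    · · · · · · · · · ·
    · · · █ · · · · · ·
    · · · · · · · · · ·
    · · · · · · · · · ·
    · · · · · · · · · ·
T3:
  2·area = 56  (B↔C swapped to make it positive)
  edge (18, 2)→(16, 12): d=(-2,10) right/bottom  bias=-1
  edge (16, 12)→(10, 14): d=(-6,2) right/bottom  bias=-1
  edge (10, 14)→(18, 2): d=(8,-12) top-left  bias=+0
    (8,2)@(17, 5): e=[4,40,12] → █
    (9,2)@(19, 5): e=[-16,36,36] → ·
    (7,3)@(15, 7): e=[20,32,4] → █
    (8,3)@(17, 7): e=[0,28,28] → ·  [on edge]
    (7,4)@(15, 9): e=[16,20,20] → █
    (8,4)@(17, 9): e=[-4,16,44] → ·
    (6,5)@(13, 11): e=[32,12,12] → █
    (8,5)@(17, 11): e=[-8,4,60] → ·
    (9,5)@(19, 11): e=[-28,0,84] → ·  [on edge]
    (5,6)@(11, 13): e=[48,4,4] → █
    (6,6)@(13, 13): e=[28,0,28] → ·  [on edge]
    (7,6)@(15, 13): e=[8,-4,52] → ·
    (3,7)@(7, 15): e=[84,0,-28] → ·  [on edge]
    (0,8)@(1, 17): e=[140,0,-84] → ·  [on edge]
    (7,8)@(15, 17): e=[0,-28,84] → ·  [on edge]
  covered (6 px):
    · · · · · · · · · ·
    · · · · · · · · · ·
    · · · · · · · · █ ·
    · · · · · · · █ · ·
    · · · · · · · █ · ·
    · · · · · · █ █ · ·
    · · · · · █ · · · ·
    · · · · · · · · · ·
    · · · · · · · · · ·
T4:
  2·area = 48
  edge (14, 0)→(8, 10): d=(-6,10) right/bottom  bias=-1
  edge (8, 10)→(2, 12): d=(-6,2) right/bottom  bias=-1
  edge (2, 12)→(14, 0): d=(12,-12) top-left  bias=+0
    (6,0)@(13, 1): e=[4,44,0] → █  [on edge]
    (7,0)@(15, 1): e=[-16,40,24] → ·
    (5,1)@(11, 3): e=[12,36,0] → █  [on edge]
    (6,1)@(13, 3): e=[-8,32,24] → ·
    (4,2)@(9, 5): e=[20,28,0] → █  [on edge]
    (5,2)@(11, 5): e=[0,24,24] → ·  [on edge]
    (3,3)@(7, 7): e=[28,20,0] → █  [on edge]
    (5,3)@(11, 7): e=[-12,12,48] → ·
    (8,3)@(17, 7): e=[-72,0,120] → ·  [on edge]
    (2,4)@(5, 9): e=[36,12,0] → █  [on edge]
    (4,4)@(9, 9): e=[-4,4,48] → ·
    (5,4)@(11, 9): e=[-24,0,72] → ·  [on edge]
    (1,5)@(3, 11): e=[44,4,0] → █  [on edge]
    (2,5)@(5, 11): e=[24,0,24] → ·  [on edge]
    (0,6)@(1, 13): e=[52,-4,0] → ·  [on edge]
    (2,7)@(5, 15): e=[0,-24,72] → ·  [on edge]
  covered (8 px):
    · · · · · · █ · · ·
    · · · · · █ · · · ·
    · · · · █ · · · · ·
    · · · █ █ · · · · ·
    · · █ █ · · · · · ·
    · █ · · · · · · · ·
    · · · · · · · · · ·
    · · · · · · · · · ·
    · · · · · · · · · ·

Z-buffer (winner per pixel, '.' = empty):
  . . . . . . 4 . . .
  . . . . . 4 . . . .
  . . . . 4 . 1 1 3 .
  . . . 4 4 1 1 3 . .
  . . 4 4 . 1 1 3 . .
  . 4 . 2 . 1 3 3 . .
  . . . . . 3 1 0 . .
  . . . . . 0 0 . . .
  . . . . . . . . . .

Final: 0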